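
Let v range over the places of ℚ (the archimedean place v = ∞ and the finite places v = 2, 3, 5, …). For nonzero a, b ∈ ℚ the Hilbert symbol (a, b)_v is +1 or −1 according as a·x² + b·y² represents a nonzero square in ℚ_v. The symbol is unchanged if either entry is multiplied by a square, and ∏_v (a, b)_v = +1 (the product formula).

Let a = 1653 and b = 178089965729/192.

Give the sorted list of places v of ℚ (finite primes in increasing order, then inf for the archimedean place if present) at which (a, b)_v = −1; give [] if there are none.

[3, 13, 19, 29]

(a, b) ≡ (1653, 635279307) mod (ℚ^×)²; places V = {2, 3, 13, 17, 19, 29, 37, 47, ∞}.
(a,b)_17: α=0, u≡4; β=1, v≡14 (mod 17); (4|17)=+1, (14|17)=-1; sign (−1)^0·+1^1·-1^0 = +1.
(a,b)_∞: sgn(1653)=+, sgn(635279307)=+, so +1.
(a,b)_19: α=1, u≡11; β=1, v≡17 (mod 19); (11|19)=+1, (17|19)=+1; sign (−1)^1·+1^1·+1^1 = -1.
(a,b)_47: α=0, u≡8; β=1, v≡19 (mod 47); (8|47)=+1, (19|47)=-1; sign (−1)^0·+1^1·-1^0 = +1.
(a,b)_29: α=1, u≡28; β=3, v≡10 (mod 29); (28|29)=+1, (10|29)=-1; sign (−1)^0·+1^3·-1^1 = -1.
(a,b)_2: α=0, β=-6; u≡5, v≡3 (mod 8); ε(u)ε(v)=0·1, αω(v)=0·1, βω(u)=-6·1; sum ≡ 0  ⇒  +1.
(a,b)_37: α=0, u≡25; β=1, v≡1 (mod 37); (25|37)=+1, (1|37)=+1; sign (−1)^0·+1^1·+1^0 = +1.
(a,b)_13: α=0, u≡2; β=1, v≡11 (mod 13); (2|13)=-1, (11|13)=-1; sign (−1)^0·-1^1·-1^0 = -1.
(a,b)_3: α=1, u≡2; β=-1, v≡2 (mod 3); (2|3)=-1, (2|3)=-1; sign (−1)^1·-1^-1·-1^1 = -1.
Ram(1653, 635279307) = {3, 13, 19, 29}; no ℚ_3-point on the conic.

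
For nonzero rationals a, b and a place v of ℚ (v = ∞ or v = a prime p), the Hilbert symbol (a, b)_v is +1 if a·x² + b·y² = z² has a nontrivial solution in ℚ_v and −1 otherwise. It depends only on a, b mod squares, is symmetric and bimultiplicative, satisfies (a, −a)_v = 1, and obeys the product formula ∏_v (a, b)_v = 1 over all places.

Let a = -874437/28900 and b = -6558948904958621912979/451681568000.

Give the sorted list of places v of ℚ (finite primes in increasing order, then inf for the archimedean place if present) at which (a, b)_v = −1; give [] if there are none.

[5, 7, 19, inf]

(a, b) ≡ (-1653, -57855) mod (ℚ^×)²; places V = {2, 3, 5, 7, 13, 17, 19, 23, 29, 41, ∞}.
(a,b)_13: α=0, u≡8; β=-2, v≡2 (mod 13); (8|13)=-1, (2|13)=-1; sign (−1)^0·-1^-2·-1^0 = +1.
(a,b)_19: α=1, u≡14; β=3, v≡10 (mod 19); (14|19)=-1, (10|19)=-1; sign (−1)^1·-1^3·-1^1 = -1.
(a,b)_3: α=1, u≡1; β=5, v≡2 (mod 3); (1|3)=+1, (2|3)=-1; sign (−1)^1·+1^5·-1^1 = +1.
(a,b)_41: α=0, u≡6; β=2, v≡18 (mod 41); (6|41)=-1, (18|41)=+1; sign (−1)^0·-1^2·+1^0 = +1.
(a,b)_29: α=1, u≡24; β=3, v≡4 (mod 29); (24|29)=+1, (4|29)=+1; sign (−1)^0·+1^3·+1^1 = +1.
(a,b)_∞: sgn(-1653)=−, sgn(-57855)=−, so -1.
(a,b)_5: α=-2, u≡3; β=-3, v≡4 (mod 5); (3|5)=-1, (4|5)=+1; sign (−1)^0·-1^-3·+1^-2 = -1.
(a,b)_7: α=0, u≡6; β=3, v≡2 (mod 7); (6|7)=-1, (2|7)=+1; sign (−1)^0·-1^3·+1^0 = -1.
(a,b)_23: α=2, u≡6; β=4, v≡12 (mod 23); (6|23)=+1, (12|23)=+1; sign (−1)^0·+1^4·+1^2 = +1.
(a,b)_17: α=-2, u≡4; β=-4, v≡8 (mod 17); (4|17)=+1, (8|17)=+1; sign (−1)^0·+1^-4·+1^-2 = +1.
(a,b)_2: α=-2, β=-8; u≡3, v≡1 (mod 8); ε(u)ε(v)=1·0, αω(v)=-2·0, βω(u)=-8·1; sum ≡ 0  ⇒  +1.
|Ram(-1653, -57855)| = 4, even; anisotropic at {5, 7, 19, ∞}.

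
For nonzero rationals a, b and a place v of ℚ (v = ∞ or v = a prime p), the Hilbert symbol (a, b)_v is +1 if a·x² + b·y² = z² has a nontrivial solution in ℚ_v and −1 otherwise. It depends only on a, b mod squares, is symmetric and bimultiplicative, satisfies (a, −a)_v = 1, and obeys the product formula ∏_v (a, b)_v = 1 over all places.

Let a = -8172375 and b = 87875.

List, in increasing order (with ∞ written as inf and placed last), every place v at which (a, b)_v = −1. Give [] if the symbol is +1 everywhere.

Mod squares: a ≡ -326895, b ≡ 3515. Check v ∈ {∞, 2, 3, 5, 19, 31, 37}.
v=3: a=3^1·(≡1), b=3^0·(≡2) mod 3; (1|3)=+1, (2|3)=-1; (−1)^{1·0·1}·(+1)^0·(-1)^1 = -1.
v=19: a=19^1·(≡16), b=19^1·(≡8) mod 19; (16|19)=+1, (8|19)=-1; (−1)^{1·1·9}·(+1)^1·(-1)^1 = +1.
v=31: a=31^1·(≡30), b=31^0·(≡21) mod 31; (30|31)=-1, (21|31)=-1; (−1)^{1·0·15}·(-1)^0·(-1)^1 = -1.
v=∞: -326895 < 0 and 3515 > 0  ⇒  (a,b)_∞ = +1.
v=37: a=37^1·(≡15), b=37^1·(≡7) mod 37; (15|37)=-1, (7|37)=+1; (−1)^{1·1·18}·(-1)^1·(+1)^1 = -1.
v=2: v_2(a)=0, v_2(b)=0; units ≡ 1, 3 (mod 8); ε·ε+αω+βω = 0·1+0·1+0·0 ≡ 0  ⇒  (a,b)_2 = +1.
v=5: a=5^3·(≡1), b=5^3·(≡3) mod 5; (1|5)=+1, (3|5)=-1; (−1)^{3·3·2}·(+1)^3·(-1)^3 = -1.
|Ram(-326895, 3515)| = 4, even; anisotropic at {3, 5, 31, 37}.

[3, 5, 31, 37]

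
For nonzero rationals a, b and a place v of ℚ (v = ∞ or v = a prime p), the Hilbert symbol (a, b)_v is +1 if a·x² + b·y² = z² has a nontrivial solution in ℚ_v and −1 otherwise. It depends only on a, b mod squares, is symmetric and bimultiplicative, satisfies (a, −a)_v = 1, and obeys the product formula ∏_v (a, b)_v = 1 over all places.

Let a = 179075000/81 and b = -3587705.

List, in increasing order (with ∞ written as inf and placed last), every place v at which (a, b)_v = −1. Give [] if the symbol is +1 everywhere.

(a, b) ≡ (71630, -3587705) mod (ℚ^×)²; places V = {2, 3, 5, 11, 13, 19, 29, 37, 41, 43, ∞}.
(a,b)_19: α=1, u≡10; β=0, v≡8 (mod 19); (10|19)=-1, (8|19)=-1; sign (−1)^0·-1^0·-1^1 = -1.
(a,b)_41: α=0, u≡3; β=1, v≡30 (mod 41); (3|41)=-1, (30|41)=-1; sign (−1)^0·-1^1·-1^0 = -1.
(a,b)_5: α=5, u≡4; β=1, v≡4 (mod 5); (4|5)=+1, (4|5)=+1; sign (−1)^0·+1^1·+1^5 = +1.
(a,b)_29: α=1, u≡24; β=0, v≡1 (mod 29); (24|29)=+1, (1|29)=+1; sign (−1)^0·+1^0·+1^1 = +1.
(a,b)_37: α=0, u≡31; β=1, v≡12 (mod 37); (31|37)=-1, (12|37)=+1; sign (−1)^0·-1^1·+1^0 = -1.
(a,b)_11: α=0, u≡4; β=1, v≡6 (mod 11); (4|11)=+1, (6|11)=-1; sign (−1)^0·+1^1·-1^0 = +1.
(a,b)_2: α=3, β=0; u≡7, v≡7 (mod 8); ε(u)ε(v)=1·1, αω(v)=3·0, βω(u)=0·0; sum ≡ 1  ⇒  -1.
(a,b)_3: α=-4, u≡2; β=0, v≡1 (mod 3); (2|3)=-1, (1|3)=+1; sign (−1)^0·-1^0·+1^-4 = +1.
(a,b)_∞: sgn(71630)=+, sgn(-3587705)=−, so +1.
(a,b)_43: α=0, u≡1; β=1, v≡28 (mod 43); (1|43)=+1, (28|43)=-1; sign (−1)^0·+1^1·-1^0 = +1.
(a,b)_13: α=1, u≡6; β=0, v≡9 (mod 13); (6|13)=-1, (9|13)=+1; sign (−1)^0·-1^0·+1^1 = +1.
|Ram(71630, -3587705)| = 4, even; anisotropic at {2, 19, 37, 41}.

[2, 19, 37, 41]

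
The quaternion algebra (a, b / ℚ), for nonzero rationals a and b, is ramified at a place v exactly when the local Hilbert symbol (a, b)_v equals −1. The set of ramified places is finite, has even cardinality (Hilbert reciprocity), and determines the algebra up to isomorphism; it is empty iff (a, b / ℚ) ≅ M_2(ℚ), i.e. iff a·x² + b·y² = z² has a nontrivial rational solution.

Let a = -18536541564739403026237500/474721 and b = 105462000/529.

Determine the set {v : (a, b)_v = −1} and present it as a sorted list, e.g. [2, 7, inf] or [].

[3, 31]

(a, b) ≡ (-255, 3255) mod (ℚ^×)²; places V = {2, 3, 5, 7, 13, 17, 19, 23, 31, 41, 53, ∞}.
(a,b)_3: α=3, u≡2; β=5, v≡2 (mod 3); (2|3)=-1, (2|3)=-1; sign (−1)^1·-1^5·-1^3 = -1.
(a,b)_23: α=0, u≡7; β=-2, v≡8 (mod 23); (7|23)=-1, (8|23)=+1; sign (−1)^0·-1^-2·+1^0 = +1.
(a,b)_31: α=4, u≡22; β=1, v≡30 (mod 31); (22|31)=-1, (30|31)=-1; sign (−1)^0·-1^1·-1^4 = -1.
(a,b)_13: α=-2, u≡7; β=0, v≡8 (mod 13); (7|13)=-1, (8|13)=-1; sign (−1)^0·-1^0·-1^-2 = +1.
(a,b)_41: α=2, u≡2; β=0, v≡1 (mod 41); (2|41)=+1, (1|41)=+1; sign (−1)^0·+1^0·+1^2 = +1.
(a,b)_7: α=8, u≡1; β=1, v≡3 (mod 7); (1|7)=+1, (3|7)=-1; sign (−1)^0·+1^1·-1^8 = +1.
(a,b)_19: α=2, u≡9; β=0, v≡9 (mod 19); (9|19)=+1, (9|19)=+1; sign (−1)^0·+1^0·+1^2 = +1.
(a,b)_5: α=5, u≡4; β=3, v≡4 (mod 5); (4|5)=+1, (4|5)=+1; sign (−1)^0·+1^3·+1^5 = +1.
(a,b)_∞: sgn(-255)=−, sgn(3255)=+, so +1.
(a,b)_17: α=1, u≡8; β=0, v≡9 (mod 17); (8|17)=+1, (9|17)=+1; sign (−1)^0·+1^0·+1^1 = +1.
(a,b)_2: α=2, β=4; u≡1, v≡7 (mod 8); ε(u)ε(v)=0·1, αω(v)=2·0, βω(u)=4·0; sum ≡ 0  ⇒  +1.
(a,b)_53: α=-2, u≡44; β=0, v≡50 (mod 53); (44|53)=+1, (50|53)=-1; sign (−1)^0·+1^0·-1^-2 = +1.
|Ram(-255, 3255)| = 2, even; anisotropic at {3, 31}.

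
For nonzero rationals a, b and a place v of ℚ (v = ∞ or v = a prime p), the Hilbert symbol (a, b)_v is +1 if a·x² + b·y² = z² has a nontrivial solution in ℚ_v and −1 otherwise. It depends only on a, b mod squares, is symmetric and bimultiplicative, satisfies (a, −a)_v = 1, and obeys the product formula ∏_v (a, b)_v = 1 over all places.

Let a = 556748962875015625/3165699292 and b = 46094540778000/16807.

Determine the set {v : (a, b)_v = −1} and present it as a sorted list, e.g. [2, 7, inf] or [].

[2, 5, 7, 13]

(a, b) ≡ (7, 25935) mod (ℚ^×)²; places V = {2, 3, 5, 7, 11, 13, 19, 31, ∞}.
(a,b)_2: α=-2, β=4; u≡7, v≡7 (mod 8); ε(u)ε(v)=1·1, αω(v)=-2·0, βω(u)=4·0; sum ≡ 1  ⇒  -1.
(a,b)_31: α=-2, u≡4; β=0, v≡19 (mod 31); (4|31)=+1, (19|31)=+1; sign (−1)^0·+1^0·+1^-2 = +1.
(a,b)_5: α=6, u≡3; β=3, v≡2 (mod 5); (3|5)=-1, (2|5)=-1; sign (−1)^0·-1^3·-1^6 = -1.
(a,b)_7: α=-7, u≡1; β=-5, v≡1 (mod 7); (1|7)=+1, (1|7)=+1; sign (−1)^1·+1^-5·+1^-7 = -1.
(a,b)_11: α=2, u≡10; β=2, v≡8 (mod 11); (10|11)=-1, (8|11)=-1; sign (−1)^0·-1^2·-1^2 = +1.
(a,b)_3: α=0, u≡1; β=3, v≡2 (mod 3); (1|3)=+1, (2|3)=-1; sign (−1)^0·+1^3·-1^0 = +1.
(a,b)_19: α=2, u≡6; β=1, v≡4 (mod 19); (6|19)=+1, (4|19)=+1; sign (−1)^0·+1^1·+1^2 = +1.
(a,b)_∞: sgn(7)=+, sgn(25935)=+, so +1.
(a,b)_13: α=8, u≡6; β=5, v≡11 (mod 13); (6|13)=-1, (11|13)=-1; sign (−1)^0·-1^5·-1^8 = -1.
Ram(7, 25935) = {2, 5, 7, 13}; no ℚ_2-point on the conic.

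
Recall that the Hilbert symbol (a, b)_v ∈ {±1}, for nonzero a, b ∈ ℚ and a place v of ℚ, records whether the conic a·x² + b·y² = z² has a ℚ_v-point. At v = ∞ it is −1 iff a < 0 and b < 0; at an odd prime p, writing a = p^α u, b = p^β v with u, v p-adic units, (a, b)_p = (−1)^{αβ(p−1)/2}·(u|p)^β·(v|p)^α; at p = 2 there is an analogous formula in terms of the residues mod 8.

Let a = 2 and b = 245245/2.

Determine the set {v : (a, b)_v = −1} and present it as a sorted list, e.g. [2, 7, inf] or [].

[2, 5, 11, 13]

Mod squares: a ≡ 2, b ≡ 10010. Check v ∈ {∞, 2, 5, 7, 11, 13}.
v=7: a=7^0·(≡2), b=7^3·(≡4) mod 7; (2|7)=+1, (4|7)=+1; (−1)^{0·3·3}·(+1)^3·(+1)^0 = +1.
v=2: v_2(a)=1, v_2(b)=-1; units ≡ 1, 5 (mod 8); ε·ε+αω+βω = 0·0+1·1+-1·0 ≡ 1  ⇒  (a,b)_2 = -1.
v=11: a=11^0·(≡2), b=11^1·(≡10) mod 11; (2|11)=-1, (10|11)=-1; (−1)^{0·1·5}·(-1)^1·(-1)^0 = -1.
v=∞: 2 > 0 and 10010 > 0  ⇒  (a,b)_∞ = +1.
v=5: a=5^0·(≡2), b=5^1·(≡2) mod 5; (2|5)=-1, (2|5)=-1; (−1)^{0·1·2}·(-1)^1·(-1)^0 = -1.
v=13: a=13^0·(≡2), b=13^1·(≡1) mod 13; (2|13)=-1, (1|13)=+1; (−1)^{0·1·6}·(-1)^1·(+1)^0 = -1.
(2, 10010 / ℚ) ramifies at {2, 5, 11, 13}: a division algebra.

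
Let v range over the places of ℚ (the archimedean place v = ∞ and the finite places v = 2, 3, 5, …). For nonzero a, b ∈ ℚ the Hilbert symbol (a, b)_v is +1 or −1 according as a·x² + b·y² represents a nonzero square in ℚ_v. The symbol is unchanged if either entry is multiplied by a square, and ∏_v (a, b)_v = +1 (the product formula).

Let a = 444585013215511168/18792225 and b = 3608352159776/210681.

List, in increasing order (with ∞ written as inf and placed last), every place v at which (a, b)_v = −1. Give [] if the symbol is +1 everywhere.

[2, 13]

Mod squares: a ≡ 58, b ≡ 121394. Check v ∈ {∞, 2, 3, 5, 7, 11, 13, 17, 23, 29, 47}.
v=∞: 58 > 0 and 121394 > 0  ⇒  (a,b)_∞ = +1.
v=3: a=3^-2·(≡1), b=3^-6·(≡2) mod 3; (1|3)=+1, (2|3)=-1; (−1)^{-2·-6·1}·(+1)^-6·(-1)^-2 = +1.
v=7: a=7^2·(≡1), b=7^1·(≡5) mod 7; (1|7)=+1, (5|7)=-1; (−1)^{2·1·3}·(+1)^1·(-1)^2 = +1.
v=11: a=11^2·(≡1), b=11^0·(≡5) mod 11; (1|11)=+1, (5|11)=+1; (−1)^{2·0·5}·(+1)^0·(+1)^2 = +1.
v=23: a=23^0·(≡1), b=23^1·(≡11) mod 23; (1|23)=+1, (11|23)=-1; (−1)^{0·1·11}·(+1)^1·(-1)^0 = +1.
v=5: a=5^-2·(≡2), b=5^0·(≡1) mod 5; (2|5)=-1, (1|5)=+1; (−1)^{-2·0·2}·(-1)^0·(+1)^-2 = +1.
v=17: a=17^-4·(≡7), b=17^-2·(≡12) mod 17; (7|17)=-1, (12|17)=-1; (−1)^{-4·-2·8}·(-1)^-2·(-1)^-4 = +1.
v=47: a=47^0·(≡45), b=47^2·(≡19) mod 47; (45|47)=-1, (19|47)=-1; (−1)^{0·2·23}·(-1)^2·(-1)^0 = +1.
v=2: v_2(a)=7, v_2(b)=5; units ≡ 5, 1 (mod 8); ε·ε+αω+βω = 0·0+7·0+5·1 ≡ 1  ⇒  (a,b)_2 = -1.
v=29: a=29^5·(≡27), b=29^3·(≡3) mod 29; (27|29)=-1, (3|29)=-1; (−1)^{5·3·14}·(-1)^3·(-1)^5 = +1.
v=13: a=13^4·(≡6), b=13^1·(≡3) mod 13; (6|13)=-1, (3|13)=+1; (−1)^{4·1·6}·(-1)^1·(+1)^4 = -1.
Ram(58, 121394) = {2, 13}; no ℚ_2-point on the conic.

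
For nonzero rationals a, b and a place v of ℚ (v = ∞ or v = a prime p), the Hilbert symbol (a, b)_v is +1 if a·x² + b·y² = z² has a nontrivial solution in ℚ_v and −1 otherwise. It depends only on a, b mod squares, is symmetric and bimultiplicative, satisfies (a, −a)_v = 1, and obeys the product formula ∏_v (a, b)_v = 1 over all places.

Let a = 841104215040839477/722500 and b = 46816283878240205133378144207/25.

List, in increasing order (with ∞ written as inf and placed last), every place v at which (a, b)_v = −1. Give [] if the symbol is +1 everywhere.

[7, 13, 37, 43]

(a, b) ≡ (3026933, 121303) mod (ℚ^×)²; places V = {2, 3, 5, 7, 13, 17, 23, 29, 31, 37, 41, 43, ∞}.
(a,b)_37: α=1, u≡8; β=4, v≡23 (mod 37); (8|37)=-1, (23|37)=-1; sign (−1)^0·-1^4·-1^1 = -1.
(a,b)_5: α=-4, u≡2; β=-2, v≡2 (mod 5); (2|5)=-1, (2|5)=-1; sign (−1)^0·-1^-2·-1^-4 = +1.
(a,b)_43: α=2, u≡2; β=5, v≡18 (mod 43); (2|43)=-1, (18|43)=-1; sign (−1)^0·-1^5·-1^2 = -1.
(a,b)_2: α=-2, β=0; u≡5, v≡7 (mod 8); ε(u)ε(v)=0·1, αω(v)=-2·0, βω(u)=0·1; sum ≡ 0  ⇒  +1.
(a,b)_7: α=1, u≡2; β=3, v≡1 (mod 7); (2|7)=+1, (1|7)=+1; sign (−1)^1·+1^3·+1^1 = -1.
(a,b)_∞: sgn(3026933)=+, sgn(121303)=+, so +1.
(a,b)_41: α=2, u≡15; β=0, v≡37 (mod 41); (15|41)=-1, (37|41)=+1; sign (−1)^0·-1^0·+1^2 = +1.
(a,b)_23: α=2, u≡16; β=0, v≡8 (mod 23); (16|23)=+1, (8|23)=+1; sign (−1)^0·+1^0·+1^2 = +1.
(a,b)_29: α=1, u≡13; β=2, v≡20 (mod 29); (13|29)=+1, (20|29)=+1; sign (−1)^0·+1^2·+1^1 = +1.
(a,b)_3: α=0, u≡2; β=2, v≡1 (mod 3); (2|3)=-1, (1|3)=+1; sign (−1)^0·-1^2·+1^0 = +1.
(a,b)_31: α=1, u≡24; β=3, v≡14 (mod 31); (24|31)=-1, (14|31)=+1; sign (−1)^1·-1^3·+1^1 = +1.
(a,b)_13: α=3, u≡8; β=3, v≡1 (mod 13); (8|13)=-1, (1|13)=+1; sign (−1)^0·-1^3·+1^3 = -1.
(a,b)_17: α=-2, u≡15; β=0, v≡16 (mod 17); (15|17)=+1, (16|17)=+1; sign (−1)^0·+1^0·+1^-2 = +1.
|Ram(3026933, 121303)| = 4, even; anisotropic at {7, 13, 37, 43}.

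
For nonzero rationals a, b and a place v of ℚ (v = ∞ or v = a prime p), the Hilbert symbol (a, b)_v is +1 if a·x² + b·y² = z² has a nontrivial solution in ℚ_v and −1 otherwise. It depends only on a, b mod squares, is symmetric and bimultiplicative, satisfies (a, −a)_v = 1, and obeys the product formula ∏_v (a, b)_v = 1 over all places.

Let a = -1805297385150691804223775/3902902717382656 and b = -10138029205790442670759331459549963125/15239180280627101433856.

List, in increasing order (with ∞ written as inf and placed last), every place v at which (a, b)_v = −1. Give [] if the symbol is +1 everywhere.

Mod squares: a ≡ -4879, b ≡ -1189. Check v ∈ {∞, 2, 3, 5, 7, 11, 13, 17, 19, 23, 29, 41}.
v=17: a=17^1·(≡2), b=17^2·(≡4) mod 17; (2|17)=+1, (4|17)=+1; (−1)^{1·2·8}·(+1)^2·(+1)^1 = +1.
v=41: a=41^3·(≡33), b=41^5·(≡6) mod 41; (33|41)=+1, (6|41)=-1; (−1)^{3·5·20}·(+1)^5·(-1)^3 = -1.
v=13: a=13^-4·(≡4), b=13^-6·(≡8) mod 13; (4|13)=+1, (8|13)=-1; (−1)^{-4·-6·6}·(+1)^-6·(-1)^-4 = +1.
v=2: v_2(a)=-20, v_2(b)=-26; units ≡ 1, 3 (mod 8); ε·ε+αω+βω = 0·1+-20·1+-26·0 ≡ 0  ⇒  (a,b)_2 = +1.
v=19: a=19^-4·(≡11), b=19^-6·(≡8) mod 19; (11|19)=+1, (8|19)=-1; (−1)^{-4·-6·9}·(+1)^-6·(-1)^-4 = +1.
v=5: a=5^2·(≡4), b=5^4·(≡4) mod 5; (4|5)=+1, (4|5)=+1; (−1)^{2·4·2}·(+1)^4·(+1)^2 = +1.
v=29: a=29^4·(≡4), b=29^5·(≡27) mod 29; (4|29)=+1, (27|29)=-1; (−1)^{4·5·14}·(+1)^5·(-1)^4 = +1.
v=3: a=3^4·(≡2), b=3^0·(≡2) mod 3; (2|3)=-1, (2|3)=-1; (−1)^{4·0·1}·(-1)^0·(-1)^4 = +1.
v=∞: -4879 < 0 and -1189 < 0  ⇒  (a,b)_∞ = -1.
v=23: a=23^2·(≡15), b=23^4·(≡11) mod 23; (15|23)=-1, (11|23)=-1; (−1)^{2·4·11}·(-1)^4·(-1)^2 = +1.
v=7: a=7^5·(≡6), b=7^8·(≡1) mod 7; (6|7)=-1, (1|7)=+1; (−1)^{5·8·3}·(-1)^8·(+1)^5 = +1.
v=11: a=11^2·(≡1), b=11^4·(≡10) mod 11; (1|11)=+1, (10|11)=-1; (−1)^{2·4·5}·(+1)^4·(-1)^2 = +1.
|Ram(-4879, -1189)| = 2, even; anisotropic at {41, ∞}.

[41, inf]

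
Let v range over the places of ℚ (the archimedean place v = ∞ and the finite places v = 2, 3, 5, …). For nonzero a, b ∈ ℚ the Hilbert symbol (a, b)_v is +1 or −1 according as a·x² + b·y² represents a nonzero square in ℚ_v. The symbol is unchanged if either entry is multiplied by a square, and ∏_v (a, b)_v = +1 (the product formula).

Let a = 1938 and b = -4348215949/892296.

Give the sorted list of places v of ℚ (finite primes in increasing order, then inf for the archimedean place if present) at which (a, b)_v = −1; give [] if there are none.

Mod squares: a ≡ 1938, b ≡ -206074. Check v ∈ {∞, 2, 3, 7, 11, 17, 19, 29}.
v=∞: 1938 > 0 and -206074 < 0  ⇒  (a,b)_∞ = +1.
v=19: a=19^1·(≡7), b=19^1·(≡10) mod 19; (7|19)=+1, (10|19)=-1; (−1)^{1·1·9}·(+1)^1·(-1)^1 = +1.
v=7: a=7^0·(≡6), b=7^2·(≡3) mod 7; (6|7)=-1, (3|7)=-1; (−1)^{0·2·3}·(-1)^2·(-1)^0 = +1.
v=11: a=11^0·(≡2), b=11^5·(≡8) mod 11; (2|11)=-1, (8|11)=-1; (−1)^{0·5·5}·(-1)^5·(-1)^0 = -1.
v=17: a=17^1·(≡12), b=17^-1·(≡8) mod 17; (12|17)=-1, (8|17)=+1; (−1)^{1·-1·8}·(-1)^-1·(+1)^1 = -1.
v=3: a=3^1·(≡1), b=3^-8·(≡2) mod 3; (1|3)=+1, (2|3)=-1; (−1)^{1·-8·1}·(+1)^-8·(-1)^1 = -1.
v=29: a=29^0·(≡24), b=29^1·(≡20) mod 29; (24|29)=+1, (20|29)=+1; (−1)^{0·1·14}·(+1)^1·(+1)^0 = +1.
v=2: v_2(a)=1, v_2(b)=-3; units ≡ 1, 3 (mod 8); ε·ε+αω+βω = 0·1+1·1+-3·0 ≡ 1  ⇒  (a,b)_2 = -1.
|Ram(1938, -206074)| = 4, even; anisotropic at {2, 3, 11, 17}.

[2, 3, 11, 17]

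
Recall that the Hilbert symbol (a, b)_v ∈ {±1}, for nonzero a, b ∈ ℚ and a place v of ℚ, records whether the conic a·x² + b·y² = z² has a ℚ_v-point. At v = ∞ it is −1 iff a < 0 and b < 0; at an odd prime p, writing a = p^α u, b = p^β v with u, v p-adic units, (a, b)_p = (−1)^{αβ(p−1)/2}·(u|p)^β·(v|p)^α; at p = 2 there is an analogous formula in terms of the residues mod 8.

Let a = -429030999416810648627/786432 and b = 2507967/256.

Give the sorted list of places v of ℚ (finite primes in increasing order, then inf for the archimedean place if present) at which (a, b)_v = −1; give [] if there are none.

(a, b) ≡ (-1132089, 47) mod (ℚ^×)²; places V = {2, 3, 7, 11, 31, 37, 47, ∞}.
(a,b)_47: α=3, u≡7; β=1, v≡3 (mod 47); (7|47)=+1, (3|47)=+1; sign (−1)^1·+1^1·+1^3 = -1.
(a,b)_11: α=8, u≡9; β=2, v≡1 (mod 11); (9|11)=+1, (1|11)=+1; sign (−1)^0·+1^2·+1^8 = +1.
(a,b)_∞: sgn(-1132089)=−, sgn(47)=+, so +1.
(a,b)_2: α=-18, β=-8; u≡7, v≡7 (mod 8); ε(u)ε(v)=1·1, αω(v)=-18·0, βω(u)=-8·0; sum ≡ 1  ⇒  -1.
(a,b)_37: α=1, u≡5; β=0, v≡26 (mod 37); (5|37)=-1, (26|37)=+1; sign (−1)^0·-1^0·+1^1 = +1.
(a,b)_7: α=5, u≡4; β=2, v≡5 (mod 7); (4|7)=+1, (5|7)=-1; sign (−1)^0·+1^2·-1^5 = -1.
(a,b)_31: α=1, u≡29; β=0, v≡20 (mod 31); (29|31)=-1, (20|31)=+1; sign (−1)^0·-1^0·+1^1 = +1.
(a,b)_3: α=-1, u≡1; β=2, v≡2 (mod 3); (1|3)=+1, (2|3)=-1; sign (−1)^0·+1^2·-1^-1 = -1.
Ram(-1132089, 47) = {2, 3, 7, 47}; no ℚ_2-point on the conic.

[2, 3, 7, 47]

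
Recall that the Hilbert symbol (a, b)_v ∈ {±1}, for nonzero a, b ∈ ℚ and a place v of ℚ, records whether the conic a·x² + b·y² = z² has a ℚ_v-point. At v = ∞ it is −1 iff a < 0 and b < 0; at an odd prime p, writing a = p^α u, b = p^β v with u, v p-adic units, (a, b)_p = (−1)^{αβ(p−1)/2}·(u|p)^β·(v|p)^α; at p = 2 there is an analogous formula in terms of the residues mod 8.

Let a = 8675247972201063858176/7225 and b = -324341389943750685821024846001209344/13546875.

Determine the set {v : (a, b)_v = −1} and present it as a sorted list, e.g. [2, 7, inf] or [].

[3, 11, 31, 41]

Mod squares: a ≡ 341, b ≡ -2329743. Check v ∈ {∞, 2, 3, 5, 7, 11, 13, 17, 31, 41, 47}.
v=2: v_2(a)=14, v_2(b)=28; units ≡ 5, 1 (mod 8); ε·ε+αω+βω = 0·0+14·0+28·1 ≡ 0  ⇒  (a,b)_2 = +1.
v=41: a=41^2·(≡30), b=41^3·(≡7) mod 41; (30|41)=-1, (7|41)=-1; (−1)^{2·3·20}·(-1)^3·(-1)^2 = -1.
v=11: a=11^5·(≡1), b=11^6·(≡8) mod 11; (1|11)=+1, (8|11)=-1; (−1)^{5·6·5}·(+1)^6·(-1)^5 = -1.
v=13: a=13^4·(≡9), b=13^7·(≡5) mod 13; (9|13)=+1, (5|13)=-1; (−1)^{4·7·6}·(+1)^7·(-1)^4 = +1.
v=17: a=17^-2·(≡13), b=17^-2·(≡10) mod 17; (13|17)=+1, (10|17)=-1; (−1)^{-2·-2·8}·(+1)^-2·(-1)^-2 = +1.
v=31: a=31^1·(≡3), b=31^1·(≡24) mod 31; (3|31)=-1, (24|31)=-1; (−1)^{1·1·15}·(-1)^1·(-1)^1 = -1.
v=47: a=47^2·(≡8), b=47^3·(≡12) mod 47; (8|47)=+1, (12|47)=+1; (−1)^{2·3·23}·(+1)^3·(+1)^2 = +1.
v=5: a=5^-2·(≡4), b=5^-6·(≡3) mod 5; (4|5)=+1, (3|5)=-1; (−1)^{-2·-6·2}·(+1)^-6·(-1)^-2 = +1.
v=3: a=3^0·(≡2), b=3^-1·(≡2) mod 3; (2|3)=-1, (2|3)=-1; (−1)^{0·-1·1}·(-1)^-1·(-1)^0 = -1.
v=7: a=7^0·(≡5), b=7^2·(≡1) mod 7; (5|7)=-1, (1|7)=+1; (−1)^{0·2·3}·(-1)^2·(+1)^0 = +1.
v=∞: 341 > 0 and -2329743 < 0  ⇒  (a,b)_∞ = +1.
(341, -2329743 / ℚ) ramifies at {3, 11, 31, 41}: a division algebra.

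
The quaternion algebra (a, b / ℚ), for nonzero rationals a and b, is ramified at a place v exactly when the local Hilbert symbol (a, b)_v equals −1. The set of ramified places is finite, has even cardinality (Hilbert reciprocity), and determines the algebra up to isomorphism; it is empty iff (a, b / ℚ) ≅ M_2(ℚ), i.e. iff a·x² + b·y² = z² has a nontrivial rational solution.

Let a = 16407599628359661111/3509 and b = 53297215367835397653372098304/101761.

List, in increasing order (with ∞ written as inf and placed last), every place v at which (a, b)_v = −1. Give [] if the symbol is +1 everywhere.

(a, b) ≡ (899, 30039) mod (ℚ^×)²; places V = {2, 3, 11, 13, 17, 19, 23, 29, 31, ∞}.
(a,b)_13: α=2, u≡7; β=4, v≡9 (mod 13); (7|13)=-1, (9|13)=+1; sign (−1)^0·-1^4·+1^2 = +1.
(a,b)_3: α=10, u≡2; β=3, v≡2 (mod 3); (2|3)=-1, (2|3)=-1; sign (−1)^0·-1^3·-1^10 = -1.
(a,b)_19: α=2, u≡7; β=3, v≡6 (mod 19); (7|19)=+1, (6|19)=+1; sign (−1)^0·+1^3·+1^2 = +1.
(a,b)_11: α=-2, u≡7; β=-2, v≡3 (mod 11); (7|11)=-1, (3|11)=+1; sign (−1)^0·-1^-2·+1^-2 = +1.
(a,b)_∞: sgn(899)=+, sgn(30039)=+, so +1.
(a,b)_23: α=2, u≡3; β=4, v≡16 (mod 23); (3|23)=+1, (16|23)=+1; sign (−1)^0·+1^4·+1^2 = +1.
(a,b)_2: α=0, β=8; u≡3, v≡7 (mod 8); ε(u)ε(v)=1·1, αω(v)=0·0, βω(u)=8·1; sum ≡ 1  ⇒  -1.
(a,b)_17: α=2, u≡4; β=3, v≡2 (mod 17); (4|17)=+1, (2|17)=+1; sign (−1)^0·+1^3·+1^2 = +1.
(a,b)_31: α=3, u≡11; β=5, v≡28 (mod 31); (11|31)=-1, (28|31)=+1; sign (−1)^1·-1^5·+1^3 = +1.
(a,b)_29: α=-1, u≡15; β=-2, v≡20 (mod 29); (15|29)=-1, (20|29)=+1; sign (−1)^0·-1^-2·+1^-1 = +1.
|Ram(899, 30039)| = 2, even; anisotropic at {2, 3}.

[2, 3]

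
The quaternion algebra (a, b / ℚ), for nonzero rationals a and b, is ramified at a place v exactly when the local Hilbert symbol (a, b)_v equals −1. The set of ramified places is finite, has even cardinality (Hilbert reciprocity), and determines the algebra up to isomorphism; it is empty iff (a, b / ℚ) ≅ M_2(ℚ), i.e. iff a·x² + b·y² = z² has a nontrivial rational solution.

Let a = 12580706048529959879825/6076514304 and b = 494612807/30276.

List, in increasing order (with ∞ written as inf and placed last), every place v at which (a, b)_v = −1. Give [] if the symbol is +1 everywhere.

[17, 41]

Mod squares: a ≡ 17, b ≡ 10127. Check v ∈ {∞, 2, 3, 5, 7, 11, 13, 17, 19, 29, 41}.
v=11: a=11^2·(≡8), b=11^0·(≡10) mod 11; (8|11)=-1, (10|11)=-1; (−1)^{2·0·5}·(-1)^0·(-1)^2 = +1.
v=41: a=41^2·(≡24), b=41^1·(≡37) mod 41; (24|41)=-1, (37|41)=+1; (−1)^{2·1·20}·(-1)^1·(+1)^2 = -1.
v=29: a=29^-2·(≡18), b=29^-2·(≡25) mod 29; (18|29)=-1, (25|29)=+1; (−1)^{-2·-2·14}·(-1)^-2·(+1)^-2 = +1.
v=13: a=13^6·(≡4), b=13^3·(≡3) mod 13; (4|13)=+1, (3|13)=+1; (−1)^{6·3·6}·(+1)^3·(+1)^6 = +1.
v=3: a=3^-2·(≡2), b=3^-2·(≡2) mod 3; (2|3)=-1, (2|3)=-1; (−1)^{-2·-2·1}·(-1)^-2·(-1)^-2 = +1.
v=7: a=7^-2·(≡6), b=7^0·(≡3) mod 7; (6|7)=-1, (3|7)=-1; (−1)^{-2·0·3}·(-1)^0·(-1)^-2 = +1.
v=∞: 17 > 0 and 10127 > 0  ⇒  (a,b)_∞ = +1.
v=19: a=19^2·(≡16), b=19^1·(≡16) mod 19; (16|19)=+1, (16|19)=+1; (−1)^{2·1·9}·(+1)^1·(+1)^2 = +1.
v=5: a=5^2·(≡2), b=5^0·(≡2) mod 5; (2|5)=-1, (2|5)=-1; (−1)^{2·0·2}·(-1)^0·(-1)^2 = +1.
v=2: v_2(a)=-14, v_2(b)=-2; units ≡ 1, 7 (mod 8); ε·ε+αω+βω = 0·1+-14·0+-2·0 ≡ 0  ⇒  (a,b)_2 = +1.
v=17: a=17^5·(≡4), b=17^2·(≡12) mod 17; (4|17)=+1, (12|17)=-1; (−1)^{5·2·8}·(+1)^2·(-1)^5 = -1.
Ram(17, 10127) = {17, 41}; no ℚ_17-point on the conic.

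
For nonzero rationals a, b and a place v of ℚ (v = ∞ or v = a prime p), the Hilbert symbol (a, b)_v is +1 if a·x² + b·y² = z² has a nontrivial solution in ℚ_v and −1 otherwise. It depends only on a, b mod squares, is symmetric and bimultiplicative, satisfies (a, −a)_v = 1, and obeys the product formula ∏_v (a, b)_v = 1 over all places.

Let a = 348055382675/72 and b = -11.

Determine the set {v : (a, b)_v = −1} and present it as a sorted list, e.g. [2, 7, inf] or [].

[2, 13, 41, 43]

Mod squares: a ≡ 11597014, b ≡ -11. Check v ∈ {∞, 2, 3, 5, 7, 11, 13, 23, 41, 43}.
v=2: v_2(a)=-3, v_2(b)=0; units ≡ 3, 5 (mod 8); ε·ε+αω+βω = 1·0+-3·1+0·1 ≡ 1  ⇒  (a,b)_2 = -1.
v=3: a=3^-2·(≡1), b=3^0·(≡1) mod 3; (1|3)=+1, (1|3)=+1; (−1)^{-2·0·1}·(+1)^0·(+1)^-2 = +1.
v=13: a=13^1·(≡7), b=13^0·(≡2) mod 13; (7|13)=-1, (2|13)=-1; (−1)^{1·0·6}·(-1)^0·(-1)^1 = -1.
v=11: a=11^1·(≡9), b=11^1·(≡10) mod 11; (9|11)=+1, (10|11)=-1; (−1)^{1·1·5}·(+1)^1·(-1)^1 = +1.
v=∞: 11597014 > 0 and -11 < 0  ⇒  (a,b)_∞ = +1.
v=7: a=7^4·(≡2), b=7^0·(≡3) mod 7; (2|7)=+1, (3|7)=-1; (−1)^{4·0·3}·(+1)^0·(-1)^4 = +1.
v=23: a=23^1·(≡13), b=23^0·(≡12) mod 23; (13|23)=+1, (12|23)=+1; (−1)^{1·0·11}·(+1)^0·(+1)^1 = +1.
v=43: a=43^1·(≡34), b=43^0·(≡32) mod 43; (34|43)=-1, (32|43)=-1; (−1)^{1·0·21}·(-1)^0·(-1)^1 = -1.
v=41: a=41^1·(≡31), b=41^0·(≡30) mod 41; (31|41)=+1, (30|41)=-1; (−1)^{1·0·20}·(+1)^0·(-1)^1 = -1.
v=5: a=5^2·(≡1), b=5^0·(≡4) mod 5; (1|5)=+1, (4|5)=+1; (−1)^{2·0·2}·(+1)^0·(+1)^2 = +1.
(11597014, -11 / ℚ) ramifies at {2, 13, 41, 43}: a division algebra.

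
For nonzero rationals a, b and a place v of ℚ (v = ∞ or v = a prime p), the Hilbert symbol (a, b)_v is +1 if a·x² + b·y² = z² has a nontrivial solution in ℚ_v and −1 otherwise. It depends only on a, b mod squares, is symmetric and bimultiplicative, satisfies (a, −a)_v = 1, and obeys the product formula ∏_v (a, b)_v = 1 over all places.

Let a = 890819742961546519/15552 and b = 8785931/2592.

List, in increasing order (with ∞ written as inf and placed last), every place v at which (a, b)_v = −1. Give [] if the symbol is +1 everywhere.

[2, 7, 29, 41]

Mod squares: a ≡ 1696413, b ≡ 145222. Check v ∈ {∞, 2, 3, 7, 11, 17, 23, 29, 31, 37, 41}.
v=7: a=7^0·(≡6), b=7^1·(≡6) mod 7; (6|7)=-1, (6|7)=-1; (−1)^{0·1·3}·(-1)^1·(-1)^0 = -1.
v=2: v_2(a)=-6, v_2(b)=-5; units ≡ 5, 3 (mod 8); ε·ε+αω+βω = 0·1+-6·1+-5·1 ≡ 1  ⇒  (a,b)_2 = -1.
v=17: a=17^1·(≡4), b=17^0·(≡1) mod 17; (4|17)=+1, (1|17)=+1; (−1)^{1·0·8}·(+1)^0·(+1)^1 = +1.
v=11: a=11^6·(≡5), b=11^3·(≡8) mod 11; (5|11)=+1, (8|11)=-1; (−1)^{6·3·5}·(+1)^3·(-1)^6 = +1.
v=29: a=29^1·(≡4), b=29^0·(≡3) mod 29; (4|29)=+1, (3|29)=-1; (−1)^{1·0·14}·(+1)^0·(-1)^1 = -1.
v=37: a=37^1·(≡17), b=37^0·(≡11) mod 37; (17|37)=-1, (11|37)=+1; (−1)^{1·0·18}·(-1)^0·(+1)^1 = +1.
v=23: a=23^2·(≡3), b=23^1·(≡8) mod 23; (3|23)=+1, (8|23)=+1; (−1)^{2·1·11}·(+1)^1·(+1)^2 = +1.
v=∞: 1696413 > 0 and 145222 > 0  ⇒  (a,b)_∞ = +1.
v=3: a=3^-5·(≡1), b=3^-4·(≡1) mod 3; (1|3)=+1, (1|3)=+1; (−1)^{-5·-4·1}·(+1)^-4·(+1)^-5 = +1.
v=31: a=31^1·(≡14), b=31^0·(≡10) mod 31; (14|31)=+1, (10|31)=+1; (−1)^{1·0·15}·(+1)^0·(+1)^1 = +1.
v=41: a=41^2·(≡7), b=41^1·(≡21) mod 41; (7|41)=-1, (21|41)=+1; (−1)^{2·1·20}·(-1)^1·(+1)^2 = -1.
(1696413, 145222 / ℚ) ramifies at {2, 7, 29, 41}: a division algebra.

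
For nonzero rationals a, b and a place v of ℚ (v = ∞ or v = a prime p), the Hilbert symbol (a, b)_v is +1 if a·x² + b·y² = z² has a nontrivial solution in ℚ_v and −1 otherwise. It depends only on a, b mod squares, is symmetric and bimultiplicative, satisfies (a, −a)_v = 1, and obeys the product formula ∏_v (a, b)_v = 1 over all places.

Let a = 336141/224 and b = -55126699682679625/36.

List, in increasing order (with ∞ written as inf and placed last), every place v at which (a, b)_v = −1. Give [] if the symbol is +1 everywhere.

[2, 7, 13, 17]

(a, b) ≡ (3094, -385) mod (ℚ^×)²; places V = {2, 3, 5, 7, 11, 13, 17, ∞}.
(a,b)_7: α=-1, u≡2; β=5, v≡2 (mod 7); (2|7)=+1, (2|7)=+1; sign (−1)^1·+1^5·+1^-1 = -1.
(a,b)_13: α=3, u≡12; β=4, v≡5 (mod 13); (12|13)=+1, (5|13)=-1; sign (−1)^0·+1^4·-1^3 = -1.
(a,b)_11: α=0, u≡9; β=1, v≡5 (mod 11); (9|11)=+1, (5|11)=+1; sign (−1)^0·+1^1·+1^0 = +1.
(a,b)_3: α=2, u≡1; β=-2, v≡2 (mod 3); (1|3)=+1, (2|3)=-1; sign (−1)^0·+1^-2·-1^2 = +1.
(a,b)_2: α=-5, β=-2; u≡3, v≡7 (mod 8); ε(u)ε(v)=1·1, αω(v)=-5·0, βω(u)=-2·1; sum ≡ 1  ⇒  -1.
(a,b)_∞: sgn(3094)=+, sgn(-385)=−, so +1.
(a,b)_5: α=0, u≡4; β=3, v≡3 (mod 5); (4|5)=+1, (3|5)=-1; sign (−1)^0·+1^3·-1^0 = +1.
(a,b)_17: α=1, u≡12; β=4, v≡11 (mod 17); (12|17)=-1, (11|17)=-1; sign (−1)^0·-1^4·-1^1 = -1.
|Ram(3094, -385)| = 4, even; anisotropic at {2, 7, 13, 17}.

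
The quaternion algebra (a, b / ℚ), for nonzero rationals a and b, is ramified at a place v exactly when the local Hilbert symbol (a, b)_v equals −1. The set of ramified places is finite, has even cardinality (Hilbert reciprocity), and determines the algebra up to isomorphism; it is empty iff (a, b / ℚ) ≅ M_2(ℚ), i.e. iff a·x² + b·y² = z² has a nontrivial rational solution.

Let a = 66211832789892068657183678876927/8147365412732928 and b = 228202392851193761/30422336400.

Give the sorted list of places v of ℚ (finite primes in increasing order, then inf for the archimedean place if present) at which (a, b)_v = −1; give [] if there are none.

[29, 37]

(a, b) ≡ (814, 232841) mod (ℚ^×)²; places V = {2, 3, 5, 7, 11, 13, 17, 19, 23, 29, 31, 37, 43, ∞}.
(a,b)_29: α=2, u≡17; β=1, v≡22 (mod 29); (17|29)=-1, (22|29)=+1; sign (−1)^0·-1^1·+1^2 = -1.
(a,b)_23: α=6, u≡12; β=2, v≡16 (mod 23); (12|23)=+1, (16|23)=+1; sign (−1)^0·+1^2·+1^6 = +1.
(a,b)_19: α=-2, u≡1; β=-2, v≡3 (mod 19); (1|19)=+1, (3|19)=-1; sign (−1)^0·+1^-2·-1^-2 = +1.
(a,b)_7: α=4, u≡4; β=3, v≡6 (mod 7); (4|7)=+1, (6|7)=-1; sign (−1)^0·+1^3·-1^4 = +1.
(a,b)_37: α=3, u≡17; β=1, v≡4 (mod 37); (17|37)=-1, (4|37)=+1; sign (−1)^0·-1^1·+1^3 = -1.
(a,b)_11: α=3, u≡7; β=2, v≡5 (mod 11); (7|11)=-1, (5|11)=+1; sign (−1)^0·-1^2·+1^3 = +1.
(a,b)_43: α=4, u≡36; β=2, v≡34 (mod 43); (36|43)=+1, (34|43)=-1; sign (−1)^0·+1^2·-1^4 = +1.
(a,b)_∞: sgn(814)=+, sgn(232841)=+, so +1.
(a,b)_2: α=-19, β=-4; u≡7, v≡1 (mod 8); ε(u)ε(v)=1·0, αω(v)=-19·0, βω(u)=-4·0; sum ≡ 0  ⇒  +1.
(a,b)_31: α=2, u≡9; β=1, v≡2 (mod 31); (9|31)=+1, (2|31)=+1; sign (−1)^0·+1^1·+1^2 = +1.
(a,b)_3: α=-16, u≡1; β=-6, v≡2 (mod 3); (1|3)=+1, (2|3)=-1; sign (−1)^0·+1^-6·-1^-16 = +1.
(a,b)_17: α=0, u≡4; β=-2, v≡4 (mod 17); (4|17)=+1, (4|17)=+1; sign (−1)^0·+1^-2·+1^0 = +1.
(a,b)_13: α=0, u≡8; β=2, v≡11 (mod 13); (8|13)=-1, (11|13)=-1; sign (−1)^0·-1^2·-1^0 = +1.
(a,b)_5: α=0, u≡4; β=-2, v≡1 (mod 5); (4|5)=+1, (1|5)=+1; sign (−1)^0·+1^-2·+1^0 = +1.
(814, 232841 / ℚ) ramifies at {29, 37}: a division algebra.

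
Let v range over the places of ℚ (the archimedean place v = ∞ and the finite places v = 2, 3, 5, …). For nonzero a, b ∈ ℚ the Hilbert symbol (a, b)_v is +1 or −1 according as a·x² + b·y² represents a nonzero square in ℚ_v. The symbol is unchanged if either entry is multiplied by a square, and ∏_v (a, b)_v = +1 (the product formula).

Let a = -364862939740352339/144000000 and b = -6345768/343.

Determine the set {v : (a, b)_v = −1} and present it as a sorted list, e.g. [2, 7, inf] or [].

[2, 13, 23, inf]

Mod squares: a ≡ -299, b ≡ -6006. Check v ∈ {∞, 2, 3, 5, 7, 11, 13, 19, 23, 43}.
v=11: a=11^2·(≡9), b=11^1·(≡9) mod 11; (9|11)=+1, (9|11)=+1; (−1)^{2·1·5}·(+1)^1·(+1)^2 = +1.
v=23: a=23^3·(≡19), b=23^0·(≡11) mod 23; (19|23)=-1, (11|23)=-1; (−1)^{3·0·11}·(-1)^0·(-1)^3 = -1.
v=5: a=5^-6·(≡1), b=5^0·(≡4) mod 5; (1|5)=+1, (4|5)=+1; (−1)^{-6·0·2}·(+1)^0·(+1)^-6 = +1.
v=7: a=7^0·(≡2), b=7^-3·(≡5) mod 7; (2|7)=+1, (5|7)=-1; (−1)^{0·-3·3}·(+1)^-3·(-1)^0 = +1.
v=∞: -299 < 0 and -6006 < 0  ⇒  (a,b)_∞ = -1.
v=43: a=43^2·(≡33), b=43^2·(≡35) mod 43; (33|43)=-1, (35|43)=+1; (−1)^{2·2·21}·(-1)^2·(+1)^2 = +1.
v=13: a=13^5·(≡3), b=13^1·(≡8) mod 13; (3|13)=+1, (8|13)=-1; (−1)^{5·1·6}·(+1)^1·(-1)^5 = -1.
v=3: a=3^-2·(≡1), b=3^1·(≡2) mod 3; (1|3)=+1, (2|3)=-1; (−1)^{-2·1·1}·(+1)^1·(-1)^-2 = +1.
v=2: v_2(a)=-10, v_2(b)=3; units ≡ 5, 5 (mod 8); ε·ε+αω+βω = 0·0+-10·1+3·1 ≡ 1  ⇒  (a,b)_2 = -1.
v=19: a=19^2·(≡1), b=19^0·(≡4) mod 19; (1|19)=+1, (4|19)=+1; (−1)^{2·0·9}·(+1)^0·(+1)^2 = +1.
Ram(-299, -6006) = {2, 13, 23, ∞}; no ℚ_2-point on the conic.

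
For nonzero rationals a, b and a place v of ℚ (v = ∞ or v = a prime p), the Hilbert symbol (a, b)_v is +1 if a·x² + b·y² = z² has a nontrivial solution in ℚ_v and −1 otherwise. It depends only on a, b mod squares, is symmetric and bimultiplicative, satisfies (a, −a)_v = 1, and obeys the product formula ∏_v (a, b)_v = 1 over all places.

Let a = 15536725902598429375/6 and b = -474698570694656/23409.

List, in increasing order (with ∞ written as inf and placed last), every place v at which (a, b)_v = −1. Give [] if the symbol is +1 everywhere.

[7, 23]

(a, b) ≡ (42, -506) mod (ℚ^×)²; places V = {2, 3, 5, 7, 11, 17, 19, 23, 47, ∞}.
(a,b)_17: α=0, u≡1; β=-2, v≡16 (mod 17); (1|17)=+1, (16|17)=+1; sign (−1)^0·+1^-2·+1^0 = +1.
(a,b)_11: α=4, u≡3; β=1, v≡1 (mod 11); (3|11)=+1, (1|11)=+1; sign (−1)^0·+1^1·+1^4 = +1.
(a,b)_19: α=2, u≡17; β=0, v≡5 (mod 19); (17|19)=+1, (5|19)=+1; sign (−1)^0·+1^0·+1^2 = +1.
(a,b)_5: α=4, u≡2; β=0, v≡1 (mod 5); (2|5)=-1, (1|5)=+1; sign (−1)^0·-1^0·+1^4 = +1.
(a,b)_23: α=4, u≡19; β=3, v≡9 (mod 23); (19|23)=-1, (9|23)=+1; sign (−1)^0·-1^3·+1^4 = -1.
(a,b)_∞: sgn(42)=+, sgn(-506)=−, so +1.
(a,b)_47: α=0, u≡34; β=2, v≡20 (mod 47); (34|47)=+1, (20|47)=-1; sign (−1)^0·+1^2·-1^0 = +1.
(a,b)_2: α=-1, β=15; u≡5, v≡3 (mod 8); ε(u)ε(v)=0·1, αω(v)=-1·1, βω(u)=15·1; sum ≡ 0  ⇒  +1.
(a,b)_7: α=5, u≡6; β=2, v≡5 (mod 7); (6|7)=-1, (5|7)=-1; sign (−1)^0·-1^2·-1^5 = -1.
(a,b)_3: α=-1, u≡2; β=-4, v≡1 (mod 3); (2|3)=-1, (1|3)=+1; sign (−1)^0·-1^-4·+1^-1 = +1.
(42, -506 / ℚ) ramifies at {7, 23}: a division algebra.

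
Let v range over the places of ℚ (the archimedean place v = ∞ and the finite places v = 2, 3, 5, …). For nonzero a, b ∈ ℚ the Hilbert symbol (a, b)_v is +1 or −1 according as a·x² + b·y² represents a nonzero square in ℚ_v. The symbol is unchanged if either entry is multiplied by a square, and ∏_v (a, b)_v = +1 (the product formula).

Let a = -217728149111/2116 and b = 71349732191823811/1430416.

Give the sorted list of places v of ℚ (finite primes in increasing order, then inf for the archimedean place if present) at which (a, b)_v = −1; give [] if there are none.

[11, 19]

Mod squares: a ≡ -6479, b ≡ 19. Check v ∈ {∞, 2, 11, 13, 17, 19, 23, 31}.
v=19: a=19^1·(≡6), b=19^1·(≡6) mod 19; (6|19)=+1, (6|19)=+1; (−1)^{1·1·9}·(+1)^1·(+1)^1 = -1.
v=31: a=31^3·(≡1), b=31^6·(≡7) mod 31; (1|31)=+1, (7|31)=+1; (−1)^{3·6·15}·(+1)^6·(+1)^3 = +1.
v=17: a=17^2·(≡4), b=17^2·(≡9) mod 17; (4|17)=+1, (9|17)=+1; (−1)^{2·2·8}·(+1)^2·(+1)^2 = +1.
v=13: a=13^0·(≡6), b=13^-2·(≡11) mod 13; (6|13)=-1, (11|13)=-1; (−1)^{0·-2·6}·(-1)^-2·(-1)^0 = +1.
v=∞: -6479 < 0 and 19 > 0  ⇒  (a,b)_∞ = +1.
v=11: a=11^3·(≡4), b=11^4·(≡2) mod 11; (4|11)=+1, (2|11)=-1; (−1)^{3·4·5}·(+1)^4·(-1)^3 = -1.
v=23: a=23^-2·(≡19), b=23^-2·(≡14) mod 23; (19|23)=-1, (14|23)=-1; (−1)^{-2·-2·11}·(-1)^-2·(-1)^-2 = +1.
v=2: v_2(a)=-2, v_2(b)=-4; units ≡ 1, 3 (mod 8); ε·ε+αω+βω = 0·1+-2·1+-4·0 ≡ 0  ⇒  (a,b)_2 = +1.
(-6479, 19 / ℚ) ramifies at {11, 19}: a division algebra.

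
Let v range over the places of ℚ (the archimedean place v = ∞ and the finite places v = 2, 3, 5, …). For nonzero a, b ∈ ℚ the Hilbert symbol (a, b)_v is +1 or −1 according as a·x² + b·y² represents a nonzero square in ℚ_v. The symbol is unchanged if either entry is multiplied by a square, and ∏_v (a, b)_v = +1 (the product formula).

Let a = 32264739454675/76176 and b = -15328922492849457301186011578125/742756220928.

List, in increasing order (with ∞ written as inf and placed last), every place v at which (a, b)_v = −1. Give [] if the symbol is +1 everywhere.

(a, b) ≡ (26424307, -1178) mod (ℚ^×)²; places V = {2, 3, 5, 7, 13, 17, 19, 23, 29, 31, ∞}.
(a,b)_7: α=1, u≡2; β=2, v≡6 (mod 7); (2|7)=+1, (6|7)=-1; sign (−1)^0·+1^2·-1^1 = -1.
(a,b)_2: α=-4, β=-15; u≡3, v≡3 (mod 8); ε(u)ε(v)=1·1, αω(v)=-4·1, βω(u)=-15·1; sum ≡ 0  ⇒  +1.
(a,b)_3: α=-2, u≡1; β=-4, v≡1 (mod 3); (1|3)=+1, (1|3)=+1; sign (−1)^0·+1^-4·+1^-2 = +1.
(a,b)_29: α=1, u≡21; β=2, v≡18 (mod 29); (21|29)=-1, (18|29)=-1; sign (−1)^0·-1^2·-1^1 = -1.
(a,b)_23: α=-2, u≡15; β=-4, v≡9 (mod 23); (15|23)=-1, (9|23)=+1; sign (−1)^0·-1^-4·+1^-2 = +1.
(a,b)_17: α=3, u≡12; β=6, v≡3 (mod 17); (12|17)=-1, (3|17)=-1; sign (−1)^0·-1^6·-1^3 = -1.
(a,b)_∞: sgn(26424307)=+, sgn(-1178)=−, so +1.
(a,b)_19: α=1, u≡18; β=3, v≡3 (mod 19); (18|19)=-1, (3|19)=-1; sign (−1)^1·-1^3·-1^1 = -1.
(a,b)_5: α=2, u≡2; β=6, v≡3 (mod 5); (2|5)=-1, (3|5)=-1; sign (−1)^0·-1^6·-1^2 = +1.
(a,b)_31: α=1, u≡24; β=3, v≡17 (mod 31); (24|31)=-1, (17|31)=-1; sign (−1)^1·-1^3·-1^1 = -1.
(a,b)_13: α=3, u≡5; β=6, v≡2 (mod 13); (5|13)=-1, (2|13)=-1; sign (−1)^0·-1^6·-1^3 = -1.
(26424307, -1178 / ℚ) ramifies at {7, 13, 17, 19, 29, 31}: a division algebra.

[7, 13, 17, 19, 29, 31]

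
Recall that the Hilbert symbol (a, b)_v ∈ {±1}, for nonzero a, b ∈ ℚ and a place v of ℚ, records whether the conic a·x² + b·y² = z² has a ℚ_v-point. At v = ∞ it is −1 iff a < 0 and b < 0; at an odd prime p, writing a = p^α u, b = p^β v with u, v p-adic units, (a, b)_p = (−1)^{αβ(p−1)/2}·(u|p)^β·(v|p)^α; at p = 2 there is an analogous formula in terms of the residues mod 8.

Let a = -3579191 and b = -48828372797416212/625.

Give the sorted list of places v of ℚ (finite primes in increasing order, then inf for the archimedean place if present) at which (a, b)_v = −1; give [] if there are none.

[19, inf]

(a, b) ≡ (-3579191, -44854117) mod (ℚ^×)²; places V = {2, 3, 5, 7, 11, 13, 19, 23, 31, 43, 47, ∞}.
(a,b)_2: α=0, β=2; u≡1, v≡3 (mod 8); ε(u)ε(v)=0·1, αω(v)=0·1, βω(u)=2·0; sum ≡ 0  ⇒  +1.
(a,b)_31: α=0, u≡7; β=1, v≡19 (mod 31); (7|31)=+1, (19|31)=+1; sign (−1)^0·+1^1·+1^0 = +1.
(a,b)_19: α=0, u≡10; β=1, v≡11 (mod 19); (10|19)=-1, (11|19)=+1; sign (−1)^0·-1^1·+1^0 = -1.
(a,b)_7: α=1, u≡2; β=1, v≡6 (mod 7); (2|7)=+1, (6|7)=-1; sign (−1)^1·+1^1·-1^1 = +1.
(a,b)_5: α=0, u≡4; β=-4, v≡3 (mod 5); (4|5)=+1, (3|5)=-1; sign (−1)^0·+1^-4·-1^0 = +1.
(a,b)_43: α=1, u≡11; β=1, v≡7 (mod 43); (11|43)=+1, (7|43)=-1; sign (−1)^1·+1^1·-1^1 = +1.
(a,b)_11: α=1, u≡10; β=1, v≡3 (mod 11); (10|11)=-1, (3|11)=+1; sign (−1)^1·-1^1·+1^1 = +1.
(a,b)_13: α=0, u≡8; β=2, v≡10 (mod 13); (8|13)=-1, (10|13)=+1; sign (−1)^0·-1^2·+1^0 = +1.
(a,b)_3: α=0, u≡1; β=6, v≡2 (mod 3); (1|3)=+1, (2|3)=-1; sign (−1)^0·+1^6·-1^0 = +1.
(a,b)_47: α=1, u≡34; β=2, v≡16 (mod 47); (34|47)=+1, (16|47)=+1; sign (−1)^0·+1^2·+1^1 = +1.
(a,b)_∞: sgn(-3579191)=−, sgn(-44854117)=−, so -1.
(a,b)_23: α=1, u≡1; β=1, v≡21 (mod 23); (1|23)=+1, (21|23)=-1; sign (−1)^1·+1^1·-1^1 = +1.
Ram(-3579191, -44854117) = {19, ∞}; no ℚ_19-point on the conic.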